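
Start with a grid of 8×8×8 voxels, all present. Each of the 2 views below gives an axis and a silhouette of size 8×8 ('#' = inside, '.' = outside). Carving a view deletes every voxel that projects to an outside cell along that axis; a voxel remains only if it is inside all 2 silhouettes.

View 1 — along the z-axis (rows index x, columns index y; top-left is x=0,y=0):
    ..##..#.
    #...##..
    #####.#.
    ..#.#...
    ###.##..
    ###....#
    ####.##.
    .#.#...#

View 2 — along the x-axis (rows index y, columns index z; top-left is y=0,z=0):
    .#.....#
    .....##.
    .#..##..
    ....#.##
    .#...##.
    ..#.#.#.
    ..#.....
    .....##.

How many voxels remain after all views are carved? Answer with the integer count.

|visual hull| = 78

full grid |V| = 512
  1. axis=2 (XY plane), |mask|=32  ⇒  voxels=256
  2. axis=0 (YZ plane), |mask|=19  ⇒  voxels=78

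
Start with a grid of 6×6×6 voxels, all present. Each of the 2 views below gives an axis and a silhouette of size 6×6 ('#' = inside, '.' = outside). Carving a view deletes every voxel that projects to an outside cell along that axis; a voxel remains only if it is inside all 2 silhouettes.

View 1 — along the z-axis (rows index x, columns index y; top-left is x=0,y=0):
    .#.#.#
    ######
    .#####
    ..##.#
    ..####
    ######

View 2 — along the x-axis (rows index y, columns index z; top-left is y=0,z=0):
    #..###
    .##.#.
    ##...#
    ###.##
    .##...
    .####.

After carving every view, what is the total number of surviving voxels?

|visual hull| = 97

initial block: 6^3 = 216
[1] z-view keeps 27 columns → grid now 162
[2] x-view keeps 21 columns → grid now 97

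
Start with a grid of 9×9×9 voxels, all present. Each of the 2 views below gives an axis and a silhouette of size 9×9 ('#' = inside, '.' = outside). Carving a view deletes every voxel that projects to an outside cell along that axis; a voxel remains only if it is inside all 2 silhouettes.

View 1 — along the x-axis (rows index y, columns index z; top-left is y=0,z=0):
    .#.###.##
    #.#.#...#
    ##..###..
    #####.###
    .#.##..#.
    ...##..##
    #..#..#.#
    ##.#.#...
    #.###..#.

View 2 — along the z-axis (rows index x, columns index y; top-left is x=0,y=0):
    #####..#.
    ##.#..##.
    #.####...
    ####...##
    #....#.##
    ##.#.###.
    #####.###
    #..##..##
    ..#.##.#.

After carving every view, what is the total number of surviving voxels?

249 voxels

full grid |V| = 729
after view 1 [x-axis, 44 of 81 cells solid] → remaining = 396
after view 2 [z-axis, 49 of 81 cells solid] → remaining = 249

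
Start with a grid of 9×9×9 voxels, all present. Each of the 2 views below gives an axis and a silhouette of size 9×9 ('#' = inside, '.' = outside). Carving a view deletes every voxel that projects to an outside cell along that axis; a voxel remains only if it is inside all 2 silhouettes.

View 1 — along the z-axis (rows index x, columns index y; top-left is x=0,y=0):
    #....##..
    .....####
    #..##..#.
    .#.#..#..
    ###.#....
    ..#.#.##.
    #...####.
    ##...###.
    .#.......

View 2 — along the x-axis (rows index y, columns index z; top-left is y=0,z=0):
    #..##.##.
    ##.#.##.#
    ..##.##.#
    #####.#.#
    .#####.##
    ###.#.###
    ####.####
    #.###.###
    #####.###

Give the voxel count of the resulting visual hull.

full grid |V| = 729
after view 1 [z-axis, 33 of 81 cells solid] → remaining = 297
after view 2 [x-axis, 60 of 81 cells solid] → remaining = 220

220 voxels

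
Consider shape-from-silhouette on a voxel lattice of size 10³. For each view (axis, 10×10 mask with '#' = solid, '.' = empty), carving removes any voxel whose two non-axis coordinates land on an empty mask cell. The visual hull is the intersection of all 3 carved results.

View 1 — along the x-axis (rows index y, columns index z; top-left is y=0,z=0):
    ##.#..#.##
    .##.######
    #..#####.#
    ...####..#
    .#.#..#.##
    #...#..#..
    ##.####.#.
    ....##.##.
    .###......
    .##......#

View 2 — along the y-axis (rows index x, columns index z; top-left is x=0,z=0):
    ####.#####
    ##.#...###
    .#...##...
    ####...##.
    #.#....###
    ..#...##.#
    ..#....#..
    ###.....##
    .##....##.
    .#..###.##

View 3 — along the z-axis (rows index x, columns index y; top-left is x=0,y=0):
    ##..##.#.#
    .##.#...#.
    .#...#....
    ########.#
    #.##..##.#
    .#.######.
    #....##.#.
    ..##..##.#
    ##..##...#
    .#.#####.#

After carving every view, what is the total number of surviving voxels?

remaining voxels: 141

full grid |V| = 1000
  1. axis=0 (YZ plane), |mask|=51  ⇒  voxels=510
  2. axis=1 (XZ plane), |mask|=50  ⇒  voxels=245
  3. axis=2 (XY plane), |mask|=55  ⇒  voxels=141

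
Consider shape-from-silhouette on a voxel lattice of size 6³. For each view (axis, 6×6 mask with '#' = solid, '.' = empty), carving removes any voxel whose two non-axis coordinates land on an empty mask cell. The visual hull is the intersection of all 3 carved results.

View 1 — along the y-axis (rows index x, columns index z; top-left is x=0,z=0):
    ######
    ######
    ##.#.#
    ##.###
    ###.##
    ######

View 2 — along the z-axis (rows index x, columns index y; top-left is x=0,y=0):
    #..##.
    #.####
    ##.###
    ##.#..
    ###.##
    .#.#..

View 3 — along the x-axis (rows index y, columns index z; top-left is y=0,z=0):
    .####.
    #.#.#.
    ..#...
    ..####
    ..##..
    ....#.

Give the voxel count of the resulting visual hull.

start: 6×6×6 = 216 voxels
  1. axis=1 (XZ plane), |mask|=32  ⇒  voxels=192
  2. axis=2 (XY plane), |mask|=23  ⇒  voxels=120
  3. axis=0 (YZ plane), |mask|=15  ⇒  voxels=52

voxel count = 52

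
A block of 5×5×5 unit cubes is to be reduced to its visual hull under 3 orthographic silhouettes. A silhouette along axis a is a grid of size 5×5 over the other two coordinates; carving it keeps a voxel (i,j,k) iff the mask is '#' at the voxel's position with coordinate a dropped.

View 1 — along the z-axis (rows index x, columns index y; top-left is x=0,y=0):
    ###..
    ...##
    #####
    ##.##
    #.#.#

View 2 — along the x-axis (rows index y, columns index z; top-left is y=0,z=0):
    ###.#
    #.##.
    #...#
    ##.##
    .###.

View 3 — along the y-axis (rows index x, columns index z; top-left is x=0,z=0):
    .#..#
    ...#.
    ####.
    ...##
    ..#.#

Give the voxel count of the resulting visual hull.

|visual hull| = 27

start: 5×5×5 = 125 voxels
carve view 1 (along z, XY-mask fill 17/25): 85 voxels remain
carve view 2 (along x, YZ-mask fill 16/25): 55 voxels remain
carve view 3 (along y, XZ-mask fill 11/25): 27 voxels remain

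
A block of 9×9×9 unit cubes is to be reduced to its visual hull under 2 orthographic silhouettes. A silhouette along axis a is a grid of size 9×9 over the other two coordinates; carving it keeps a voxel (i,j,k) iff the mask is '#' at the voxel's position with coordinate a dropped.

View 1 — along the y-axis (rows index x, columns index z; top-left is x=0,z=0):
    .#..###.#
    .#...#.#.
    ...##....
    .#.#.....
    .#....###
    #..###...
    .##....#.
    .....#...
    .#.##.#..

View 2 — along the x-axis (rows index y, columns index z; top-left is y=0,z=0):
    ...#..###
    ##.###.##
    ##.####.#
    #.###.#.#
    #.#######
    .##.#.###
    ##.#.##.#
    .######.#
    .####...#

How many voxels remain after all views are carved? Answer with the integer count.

initial block: 9^3 = 729
carve view 1 (along y, XZ-mask fill 28/81): 252 voxels remain
carve view 2 (along x, YZ-mask fill 56/81): 177 voxels remain

remaining voxels: 177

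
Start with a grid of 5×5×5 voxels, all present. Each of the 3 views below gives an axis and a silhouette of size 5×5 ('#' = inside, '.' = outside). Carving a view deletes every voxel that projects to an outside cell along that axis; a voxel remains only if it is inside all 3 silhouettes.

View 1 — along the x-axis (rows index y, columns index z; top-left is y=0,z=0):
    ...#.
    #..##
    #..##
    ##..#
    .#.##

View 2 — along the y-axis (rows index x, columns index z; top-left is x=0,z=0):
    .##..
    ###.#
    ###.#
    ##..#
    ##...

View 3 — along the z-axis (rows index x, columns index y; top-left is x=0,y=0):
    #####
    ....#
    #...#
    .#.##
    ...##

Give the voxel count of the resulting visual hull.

|visual hull| = 16

initial block: 5^3 = 125
carve view 1 (along x, YZ-mask fill 13/25): 65 voxels remain
carve view 2 (along y, XZ-mask fill 15/25): 34 voxels remain
carve view 3 (along z, XY-mask fill 13/25): 16 voxels remain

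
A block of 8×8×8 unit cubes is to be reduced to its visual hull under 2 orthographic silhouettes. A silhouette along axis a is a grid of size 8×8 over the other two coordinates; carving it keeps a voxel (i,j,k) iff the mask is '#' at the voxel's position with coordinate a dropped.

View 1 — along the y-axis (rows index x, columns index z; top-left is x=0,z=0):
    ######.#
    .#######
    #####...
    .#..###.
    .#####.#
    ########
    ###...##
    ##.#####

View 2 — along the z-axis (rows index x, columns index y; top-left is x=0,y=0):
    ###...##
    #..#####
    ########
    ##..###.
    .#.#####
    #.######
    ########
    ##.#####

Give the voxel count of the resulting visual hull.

full grid |V| = 512
step 1: project along y, AND mask (49/64) → |grid| = 392
step 2: project along z, AND mask (52/64) → |grid| = 318

318 voxels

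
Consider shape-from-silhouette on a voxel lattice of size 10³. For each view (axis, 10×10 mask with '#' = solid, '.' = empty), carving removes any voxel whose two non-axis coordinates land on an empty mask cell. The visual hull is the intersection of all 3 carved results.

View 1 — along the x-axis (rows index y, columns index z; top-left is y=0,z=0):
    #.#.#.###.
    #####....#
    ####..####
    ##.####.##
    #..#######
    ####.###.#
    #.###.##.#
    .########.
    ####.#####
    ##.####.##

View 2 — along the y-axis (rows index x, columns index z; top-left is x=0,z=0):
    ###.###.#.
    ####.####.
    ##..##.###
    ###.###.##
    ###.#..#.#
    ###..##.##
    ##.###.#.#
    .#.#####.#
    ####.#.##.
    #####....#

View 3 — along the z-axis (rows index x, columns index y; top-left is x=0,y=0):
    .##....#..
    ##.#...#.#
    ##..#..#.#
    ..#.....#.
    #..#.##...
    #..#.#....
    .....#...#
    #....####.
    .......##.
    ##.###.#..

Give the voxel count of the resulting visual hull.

before carving: 1000 voxels (10×10×10)
  1. axis=0 (YZ plane), |mask|=76  ⇒  voxels=760
  2. axis=1 (XZ plane), |mask|=70  ⇒  voxels=527
  3. axis=2 (XY plane), |mask|=37  ⇒  voxels=193

193 voxels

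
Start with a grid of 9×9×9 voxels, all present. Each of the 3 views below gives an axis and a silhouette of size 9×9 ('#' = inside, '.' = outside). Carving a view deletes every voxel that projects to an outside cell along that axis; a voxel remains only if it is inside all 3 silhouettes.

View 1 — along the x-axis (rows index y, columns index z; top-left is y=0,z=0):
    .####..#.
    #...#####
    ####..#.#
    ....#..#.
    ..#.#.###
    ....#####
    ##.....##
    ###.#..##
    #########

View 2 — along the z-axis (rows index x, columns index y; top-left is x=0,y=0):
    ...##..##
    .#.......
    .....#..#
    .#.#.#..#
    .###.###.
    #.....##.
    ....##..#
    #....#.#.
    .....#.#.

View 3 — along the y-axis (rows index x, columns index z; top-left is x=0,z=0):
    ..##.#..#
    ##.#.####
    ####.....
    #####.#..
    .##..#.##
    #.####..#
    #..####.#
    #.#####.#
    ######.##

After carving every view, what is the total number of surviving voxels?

voxel count = 89

start: 9×9×9 = 729 voxels
carve view 1 (along x, YZ-mask fill 48/81): 432 voxels remain
carve view 2 (along z, XY-mask fill 28/81): 154 voxels remain
carve view 3 (along y, XZ-mask fill 53/81): 89 voxels remain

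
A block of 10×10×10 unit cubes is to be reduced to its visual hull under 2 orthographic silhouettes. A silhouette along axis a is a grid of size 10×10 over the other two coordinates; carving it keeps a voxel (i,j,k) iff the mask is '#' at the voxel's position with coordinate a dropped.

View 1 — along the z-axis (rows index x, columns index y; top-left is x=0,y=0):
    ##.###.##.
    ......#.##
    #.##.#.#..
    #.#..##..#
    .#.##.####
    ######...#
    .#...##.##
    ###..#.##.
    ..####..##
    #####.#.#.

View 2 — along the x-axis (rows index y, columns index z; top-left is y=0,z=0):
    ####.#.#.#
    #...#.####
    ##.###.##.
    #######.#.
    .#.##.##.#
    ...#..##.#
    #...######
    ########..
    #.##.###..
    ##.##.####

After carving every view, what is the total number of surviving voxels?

before carving: 1000 voxels (10×10×10)
[1] z-view keeps 58 columns → grid now 580
[2] x-view keeps 67 columns → grid now 383

383 voxels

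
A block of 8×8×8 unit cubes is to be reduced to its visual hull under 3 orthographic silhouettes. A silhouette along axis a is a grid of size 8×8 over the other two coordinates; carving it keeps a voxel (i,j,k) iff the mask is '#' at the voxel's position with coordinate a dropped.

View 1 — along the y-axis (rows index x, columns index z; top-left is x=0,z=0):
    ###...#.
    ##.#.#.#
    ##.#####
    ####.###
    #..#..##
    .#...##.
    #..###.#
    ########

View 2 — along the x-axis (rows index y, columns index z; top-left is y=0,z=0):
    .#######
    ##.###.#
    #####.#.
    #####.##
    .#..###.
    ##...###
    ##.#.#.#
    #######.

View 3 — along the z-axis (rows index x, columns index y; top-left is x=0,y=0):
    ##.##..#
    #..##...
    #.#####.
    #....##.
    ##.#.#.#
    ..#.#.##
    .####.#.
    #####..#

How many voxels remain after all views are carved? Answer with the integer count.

153 voxels

initial block: 8^3 = 512
[1] y-view keeps 43 columns → grid now 344
[2] x-view keeps 47 columns → grid now 258
[3] z-view keeps 37 columns → grid now 153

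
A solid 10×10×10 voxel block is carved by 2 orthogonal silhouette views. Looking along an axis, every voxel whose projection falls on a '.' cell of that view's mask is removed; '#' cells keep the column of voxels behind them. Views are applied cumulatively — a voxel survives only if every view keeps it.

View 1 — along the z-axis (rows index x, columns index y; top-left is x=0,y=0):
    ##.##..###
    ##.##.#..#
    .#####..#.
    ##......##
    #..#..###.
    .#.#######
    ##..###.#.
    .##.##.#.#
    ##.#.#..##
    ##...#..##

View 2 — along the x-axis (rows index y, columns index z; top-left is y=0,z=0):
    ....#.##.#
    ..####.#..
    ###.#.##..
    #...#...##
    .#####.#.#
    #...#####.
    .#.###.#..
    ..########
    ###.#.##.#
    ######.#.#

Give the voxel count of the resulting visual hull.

|visual hull| = 351

full grid |V| = 1000
after view 1 [z-axis, 59 of 100 cells solid] → remaining = 590
after view 2 [x-axis, 60 of 100 cells solid] → remaining = 351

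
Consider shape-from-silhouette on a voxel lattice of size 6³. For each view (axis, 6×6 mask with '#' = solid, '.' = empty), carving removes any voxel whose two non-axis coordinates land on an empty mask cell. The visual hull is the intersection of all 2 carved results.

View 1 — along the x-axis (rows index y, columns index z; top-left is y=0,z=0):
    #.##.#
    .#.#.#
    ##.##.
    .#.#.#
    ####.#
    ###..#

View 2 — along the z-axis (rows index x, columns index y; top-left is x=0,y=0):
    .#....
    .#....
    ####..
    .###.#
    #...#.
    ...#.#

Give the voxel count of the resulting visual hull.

initial block: 6^3 = 216
  1. axis=0 (YZ plane), |mask|=23  ⇒  voxels=138
  2. axis=2 (XY plane), |mask|=14  ⇒  voxels=50

remaining voxels: 50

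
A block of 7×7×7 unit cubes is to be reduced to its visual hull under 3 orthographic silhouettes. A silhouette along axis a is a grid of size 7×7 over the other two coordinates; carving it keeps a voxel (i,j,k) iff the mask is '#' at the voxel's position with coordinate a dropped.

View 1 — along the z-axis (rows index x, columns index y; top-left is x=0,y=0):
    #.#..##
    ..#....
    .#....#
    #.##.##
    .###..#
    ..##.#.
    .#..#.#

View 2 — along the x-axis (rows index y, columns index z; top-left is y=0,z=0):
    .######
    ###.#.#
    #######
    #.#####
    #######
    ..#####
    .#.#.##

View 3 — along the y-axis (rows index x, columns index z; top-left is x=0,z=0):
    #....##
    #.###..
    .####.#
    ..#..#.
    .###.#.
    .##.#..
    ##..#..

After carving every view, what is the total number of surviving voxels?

remaining voxels: 55

start: 7×7×7 = 343 voxels
step 1: project along z, AND mask (22/49) → |grid| = 154
step 2: project along x, AND mask (40/49) → |grid| = 122
step 3: project along y, AND mask (24/49) → |grid| = 55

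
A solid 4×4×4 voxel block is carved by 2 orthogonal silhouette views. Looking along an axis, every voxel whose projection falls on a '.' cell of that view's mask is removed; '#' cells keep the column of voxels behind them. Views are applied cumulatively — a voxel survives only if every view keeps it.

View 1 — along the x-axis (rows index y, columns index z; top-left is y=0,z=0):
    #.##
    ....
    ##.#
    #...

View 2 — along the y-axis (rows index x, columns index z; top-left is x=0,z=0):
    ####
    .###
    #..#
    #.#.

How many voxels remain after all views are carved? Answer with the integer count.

full grid |V| = 64
V1 x: intersect with YZ mask (7 set) -- 28 left
V2 y: intersect with XZ mask (11 set) -- 20 left

|visual hull| = 20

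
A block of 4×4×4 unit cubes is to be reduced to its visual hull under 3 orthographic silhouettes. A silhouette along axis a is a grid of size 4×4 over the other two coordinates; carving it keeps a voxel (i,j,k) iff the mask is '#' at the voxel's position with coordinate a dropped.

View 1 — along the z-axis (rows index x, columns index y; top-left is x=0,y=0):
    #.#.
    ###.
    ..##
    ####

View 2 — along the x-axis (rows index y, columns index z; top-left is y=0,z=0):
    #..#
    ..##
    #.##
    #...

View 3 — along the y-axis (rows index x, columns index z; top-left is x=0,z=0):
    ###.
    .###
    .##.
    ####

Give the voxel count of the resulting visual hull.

voxel count = 17

start: 4×4×4 = 64 voxels
after view 1 [z-axis, 11 of 16 cells solid] → remaining = 44
after view 2 [x-axis, 8 of 16 cells solid] → remaining = 24
after view 3 [y-axis, 12 of 16 cells solid] → remaining = 17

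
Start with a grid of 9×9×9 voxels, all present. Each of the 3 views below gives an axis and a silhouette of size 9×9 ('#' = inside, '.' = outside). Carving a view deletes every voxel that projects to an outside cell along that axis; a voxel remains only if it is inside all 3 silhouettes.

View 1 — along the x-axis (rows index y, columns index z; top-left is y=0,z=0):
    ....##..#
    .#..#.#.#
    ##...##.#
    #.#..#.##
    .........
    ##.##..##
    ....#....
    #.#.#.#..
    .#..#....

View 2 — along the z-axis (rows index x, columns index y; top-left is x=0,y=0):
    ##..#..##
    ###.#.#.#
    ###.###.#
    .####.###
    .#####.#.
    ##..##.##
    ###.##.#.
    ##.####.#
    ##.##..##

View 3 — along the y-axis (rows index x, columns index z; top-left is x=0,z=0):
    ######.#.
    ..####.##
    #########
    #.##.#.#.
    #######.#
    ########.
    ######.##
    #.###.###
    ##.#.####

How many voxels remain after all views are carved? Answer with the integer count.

full grid |V| = 729
[1] x-view keeps 30 columns → grid now 270
[2] z-view keeps 56 columns → grid now 174
[3] y-view keeps 65 columns → grid now 132

132 voxels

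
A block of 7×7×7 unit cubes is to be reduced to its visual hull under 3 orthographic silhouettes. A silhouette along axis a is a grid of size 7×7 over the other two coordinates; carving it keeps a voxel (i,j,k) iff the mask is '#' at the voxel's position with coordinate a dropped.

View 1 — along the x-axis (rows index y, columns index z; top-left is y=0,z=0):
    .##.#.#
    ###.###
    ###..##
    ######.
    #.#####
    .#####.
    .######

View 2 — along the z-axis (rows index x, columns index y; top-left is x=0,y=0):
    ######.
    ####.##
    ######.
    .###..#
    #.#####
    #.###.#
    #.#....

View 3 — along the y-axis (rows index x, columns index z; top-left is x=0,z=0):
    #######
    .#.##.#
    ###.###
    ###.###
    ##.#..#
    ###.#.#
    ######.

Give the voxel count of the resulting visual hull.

before carving: 343 voxels (7×7×7)
after view 1 [x-axis, 38 of 49 cells solid] → remaining = 266
after view 2 [z-axis, 35 of 49 cells solid] → remaining = 187
after view 3 [y-axis, 38 of 49 cells solid] → remaining = 143

|visual hull| = 143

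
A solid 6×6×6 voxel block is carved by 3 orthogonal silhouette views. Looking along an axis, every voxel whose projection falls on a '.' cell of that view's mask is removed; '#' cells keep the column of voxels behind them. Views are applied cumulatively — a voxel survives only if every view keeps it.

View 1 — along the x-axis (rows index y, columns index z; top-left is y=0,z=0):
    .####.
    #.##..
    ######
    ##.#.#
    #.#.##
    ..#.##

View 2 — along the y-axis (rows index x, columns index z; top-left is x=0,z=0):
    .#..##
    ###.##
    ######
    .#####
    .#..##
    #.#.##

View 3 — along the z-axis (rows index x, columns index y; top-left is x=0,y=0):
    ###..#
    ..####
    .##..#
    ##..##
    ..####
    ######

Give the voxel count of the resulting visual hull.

before carving: 216 voxels (6×6×6)
carve view 1 (along x, YZ-mask fill 24/36): 144 voxels remain
carve view 2 (along y, XZ-mask fill 26/36): 103 voxels remain
carve view 3 (along z, XY-mask fill 25/36): 72 voxels remain

|visual hull| = 72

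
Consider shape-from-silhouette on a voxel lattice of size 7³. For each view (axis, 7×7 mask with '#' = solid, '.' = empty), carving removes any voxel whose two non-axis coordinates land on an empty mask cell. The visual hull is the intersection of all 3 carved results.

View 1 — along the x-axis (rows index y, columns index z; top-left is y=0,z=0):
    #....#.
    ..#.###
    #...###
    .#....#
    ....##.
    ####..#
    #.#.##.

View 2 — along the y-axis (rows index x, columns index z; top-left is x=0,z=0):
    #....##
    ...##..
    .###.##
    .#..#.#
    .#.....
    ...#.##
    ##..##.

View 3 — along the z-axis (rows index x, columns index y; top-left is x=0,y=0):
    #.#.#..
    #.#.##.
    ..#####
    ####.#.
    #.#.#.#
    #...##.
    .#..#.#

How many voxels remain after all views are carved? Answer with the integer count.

39 voxels

initial block: 7^3 = 343
[1] x-view keeps 23 columns → grid now 161
[2] y-view keeps 21 columns → grid now 70
[3] z-view keeps 27 columns → grid now 39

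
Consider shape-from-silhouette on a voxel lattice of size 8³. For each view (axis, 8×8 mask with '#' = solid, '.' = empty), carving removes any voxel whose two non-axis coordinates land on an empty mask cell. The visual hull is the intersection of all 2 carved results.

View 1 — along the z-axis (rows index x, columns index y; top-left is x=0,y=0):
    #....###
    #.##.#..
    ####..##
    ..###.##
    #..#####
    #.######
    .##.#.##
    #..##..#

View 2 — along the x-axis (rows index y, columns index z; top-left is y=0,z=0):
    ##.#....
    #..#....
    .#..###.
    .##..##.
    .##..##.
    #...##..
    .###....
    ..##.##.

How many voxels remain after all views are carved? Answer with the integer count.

start: 8×8×8 = 512 voxels
  1. axis=2 (XY plane), |mask|=41  ⇒  voxels=328
  2. axis=0 (YZ plane), |mask|=27  ⇒  voxels=144

|visual hull| = 144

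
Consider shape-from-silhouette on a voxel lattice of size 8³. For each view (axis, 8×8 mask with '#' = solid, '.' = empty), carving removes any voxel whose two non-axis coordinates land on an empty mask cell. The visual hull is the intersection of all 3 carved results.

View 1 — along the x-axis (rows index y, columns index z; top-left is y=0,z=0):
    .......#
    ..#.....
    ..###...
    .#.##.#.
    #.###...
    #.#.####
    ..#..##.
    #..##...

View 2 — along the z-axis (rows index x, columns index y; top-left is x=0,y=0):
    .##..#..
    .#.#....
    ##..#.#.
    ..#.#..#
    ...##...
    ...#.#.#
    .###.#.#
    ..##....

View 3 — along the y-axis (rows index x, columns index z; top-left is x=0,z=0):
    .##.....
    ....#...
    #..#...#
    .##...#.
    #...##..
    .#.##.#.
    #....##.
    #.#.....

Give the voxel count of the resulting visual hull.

26 voxels

initial block: 8^3 = 512
after view 1 [x-axis, 25 of 64 cells solid] → remaining = 200
after view 2 [z-axis, 24 of 64 cells solid] → remaining = 79
after view 3 [y-axis, 21 of 64 cells solid] → remaining = 26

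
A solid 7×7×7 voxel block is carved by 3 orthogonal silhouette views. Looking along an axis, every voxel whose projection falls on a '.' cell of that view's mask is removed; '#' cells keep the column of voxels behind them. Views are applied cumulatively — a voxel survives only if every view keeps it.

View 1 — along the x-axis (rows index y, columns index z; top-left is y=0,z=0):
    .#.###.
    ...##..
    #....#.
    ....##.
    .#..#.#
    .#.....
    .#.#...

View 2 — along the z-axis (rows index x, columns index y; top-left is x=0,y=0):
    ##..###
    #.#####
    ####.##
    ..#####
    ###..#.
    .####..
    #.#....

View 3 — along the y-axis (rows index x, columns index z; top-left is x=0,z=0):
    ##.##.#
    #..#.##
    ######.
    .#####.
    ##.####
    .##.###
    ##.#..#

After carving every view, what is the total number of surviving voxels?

voxel count = 58

initial block: 7^3 = 343
carve view 1 (along x, YZ-mask fill 16/49): 112 voxels remain
carve view 2 (along z, XY-mask fill 32/49): 73 voxels remain
carve view 3 (along y, XZ-mask fill 35/49): 58 voxels remain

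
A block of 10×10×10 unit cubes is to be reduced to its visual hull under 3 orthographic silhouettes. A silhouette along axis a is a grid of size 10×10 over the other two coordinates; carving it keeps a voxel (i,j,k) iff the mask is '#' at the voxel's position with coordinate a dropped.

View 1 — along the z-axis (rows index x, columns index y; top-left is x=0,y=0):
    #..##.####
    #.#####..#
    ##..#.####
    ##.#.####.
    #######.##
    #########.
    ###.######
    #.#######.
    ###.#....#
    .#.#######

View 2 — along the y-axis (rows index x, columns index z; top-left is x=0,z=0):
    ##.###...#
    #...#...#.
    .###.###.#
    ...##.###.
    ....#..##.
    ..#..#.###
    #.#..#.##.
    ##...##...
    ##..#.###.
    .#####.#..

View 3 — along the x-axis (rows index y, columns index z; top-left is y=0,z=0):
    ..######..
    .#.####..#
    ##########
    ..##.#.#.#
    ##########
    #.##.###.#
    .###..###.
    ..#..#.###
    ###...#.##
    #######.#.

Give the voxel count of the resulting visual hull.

remaining voxels: 248

full grid |V| = 1000
V1 z: intersect with XY mask (76 set) -- 760 left
V2 y: intersect with XZ mask (50 set) -- 374 left
V3 x: intersect with YZ mask (69 set) -- 248 left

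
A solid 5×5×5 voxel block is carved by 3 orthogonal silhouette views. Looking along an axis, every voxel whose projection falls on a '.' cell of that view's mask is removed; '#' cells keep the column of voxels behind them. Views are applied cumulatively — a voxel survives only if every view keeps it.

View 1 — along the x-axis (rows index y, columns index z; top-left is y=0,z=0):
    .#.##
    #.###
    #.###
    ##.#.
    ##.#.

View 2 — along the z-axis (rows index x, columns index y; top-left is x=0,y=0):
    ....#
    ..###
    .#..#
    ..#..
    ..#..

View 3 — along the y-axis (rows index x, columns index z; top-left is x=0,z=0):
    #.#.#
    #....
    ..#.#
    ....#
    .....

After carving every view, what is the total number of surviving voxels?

7 voxels

before carving: 125 voxels (5×5×5)
V1 x: intersect with YZ mask (17 set) -- 85 left
V2 z: intersect with XY mask (8 set) -- 28 left
V3 y: intersect with XZ mask (7 set) -- 7 left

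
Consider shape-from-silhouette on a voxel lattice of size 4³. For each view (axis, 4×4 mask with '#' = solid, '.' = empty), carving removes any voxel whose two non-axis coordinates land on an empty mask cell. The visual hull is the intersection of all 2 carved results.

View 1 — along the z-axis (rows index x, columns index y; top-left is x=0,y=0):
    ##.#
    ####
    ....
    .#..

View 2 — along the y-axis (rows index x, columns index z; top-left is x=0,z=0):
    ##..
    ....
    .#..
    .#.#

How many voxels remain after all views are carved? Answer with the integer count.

remaining voxels: 8

start: 4×4×4 = 64 voxels
[1] z-view keeps 8 columns → grid now 32
[2] y-view keeps 5 columns → grid now 8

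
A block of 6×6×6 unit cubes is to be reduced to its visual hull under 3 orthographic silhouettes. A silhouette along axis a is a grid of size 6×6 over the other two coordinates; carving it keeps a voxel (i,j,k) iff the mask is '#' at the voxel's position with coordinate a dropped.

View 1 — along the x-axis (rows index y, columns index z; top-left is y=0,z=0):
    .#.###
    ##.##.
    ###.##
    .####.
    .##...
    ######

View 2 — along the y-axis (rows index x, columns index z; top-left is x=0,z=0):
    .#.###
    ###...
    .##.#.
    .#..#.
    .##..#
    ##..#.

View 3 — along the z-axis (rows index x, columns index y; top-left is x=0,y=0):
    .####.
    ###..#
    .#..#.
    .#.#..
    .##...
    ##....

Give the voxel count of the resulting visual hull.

start: 6×6×6 = 216 voxels
  1. axis=0 (YZ plane), |mask|=25  ⇒  voxels=150
  2. axis=1 (XZ plane), |mask|=18  ⇒  voxels=84
  3. axis=2 (XY plane), |mask|=16  ⇒  voxels=36

36 voxels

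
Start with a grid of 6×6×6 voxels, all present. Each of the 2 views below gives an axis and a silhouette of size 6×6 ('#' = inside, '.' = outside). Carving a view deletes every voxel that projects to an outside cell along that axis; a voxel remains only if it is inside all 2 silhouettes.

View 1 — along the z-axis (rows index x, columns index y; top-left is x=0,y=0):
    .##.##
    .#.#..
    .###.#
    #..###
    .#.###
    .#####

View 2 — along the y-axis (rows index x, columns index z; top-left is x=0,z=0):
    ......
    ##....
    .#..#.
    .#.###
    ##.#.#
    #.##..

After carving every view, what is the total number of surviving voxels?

full grid |V| = 216
V1 z: intersect with XY mask (23 set) -- 138 left
V2 y: intersect with XZ mask (15 set) -- 59 left

remaining voxels: 59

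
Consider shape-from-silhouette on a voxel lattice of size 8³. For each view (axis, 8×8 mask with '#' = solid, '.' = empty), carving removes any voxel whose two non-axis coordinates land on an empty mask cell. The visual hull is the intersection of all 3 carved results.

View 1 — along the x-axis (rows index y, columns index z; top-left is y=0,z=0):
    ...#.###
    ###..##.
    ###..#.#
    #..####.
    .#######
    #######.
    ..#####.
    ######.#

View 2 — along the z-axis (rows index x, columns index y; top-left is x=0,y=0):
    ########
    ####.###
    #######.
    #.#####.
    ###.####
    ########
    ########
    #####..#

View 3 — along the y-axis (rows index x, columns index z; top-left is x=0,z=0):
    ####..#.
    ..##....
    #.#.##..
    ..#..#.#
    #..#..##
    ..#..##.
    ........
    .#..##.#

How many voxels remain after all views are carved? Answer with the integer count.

before carving: 512 voxels (8×8×8)
carve view 1 (along x, YZ-mask fill 45/64): 360 voxels remain
carve view 2 (along z, XY-mask fill 57/64): 317 voxels remain
carve view 3 (along y, XZ-mask fill 25/64): 126 voxels remain

voxel count = 126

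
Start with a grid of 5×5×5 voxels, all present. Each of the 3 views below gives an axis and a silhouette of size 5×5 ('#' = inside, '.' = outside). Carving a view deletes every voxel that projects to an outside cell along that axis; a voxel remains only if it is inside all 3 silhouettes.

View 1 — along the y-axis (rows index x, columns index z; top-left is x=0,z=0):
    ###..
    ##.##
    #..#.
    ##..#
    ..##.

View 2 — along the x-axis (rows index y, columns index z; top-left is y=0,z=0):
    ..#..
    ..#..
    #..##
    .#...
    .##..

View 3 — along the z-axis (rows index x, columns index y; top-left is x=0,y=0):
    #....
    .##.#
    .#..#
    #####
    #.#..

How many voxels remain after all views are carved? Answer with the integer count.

remaining voxels: 11

initial block: 5^3 = 125
after view 1 [y-axis, 14 of 25 cells solid] → remaining = 70
after view 2 [x-axis, 8 of 25 cells solid] → remaining = 21
after view 3 [z-axis, 13 of 25 cells solid] → remaining = 11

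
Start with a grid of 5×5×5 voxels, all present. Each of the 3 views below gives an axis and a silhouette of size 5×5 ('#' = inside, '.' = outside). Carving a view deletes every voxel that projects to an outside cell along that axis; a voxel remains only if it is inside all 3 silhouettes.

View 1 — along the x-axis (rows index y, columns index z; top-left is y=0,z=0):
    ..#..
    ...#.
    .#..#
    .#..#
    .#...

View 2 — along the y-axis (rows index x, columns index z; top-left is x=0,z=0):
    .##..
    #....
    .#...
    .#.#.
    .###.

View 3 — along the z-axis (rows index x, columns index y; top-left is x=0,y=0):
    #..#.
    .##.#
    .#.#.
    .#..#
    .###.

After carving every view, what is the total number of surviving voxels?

full grid |V| = 125
after view 1 [x-axis, 7 of 25 cells solid] → remaining = 35
after view 2 [y-axis, 9 of 25 cells solid] → remaining = 16
after view 3 [z-axis, 12 of 25 cells solid] → remaining = 8

8 voxels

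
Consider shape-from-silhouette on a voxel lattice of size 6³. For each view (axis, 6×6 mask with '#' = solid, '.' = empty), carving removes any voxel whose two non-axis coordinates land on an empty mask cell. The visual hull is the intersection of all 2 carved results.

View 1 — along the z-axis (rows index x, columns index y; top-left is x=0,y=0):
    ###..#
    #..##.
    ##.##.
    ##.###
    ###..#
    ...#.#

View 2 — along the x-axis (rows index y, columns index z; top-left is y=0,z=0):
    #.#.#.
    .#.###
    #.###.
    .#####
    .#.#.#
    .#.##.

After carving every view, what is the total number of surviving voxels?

start: 6×6×6 = 216 voxels
step 1: project along z, AND mask (22/36) → |grid| = 132
step 2: project along x, AND mask (22/36) → |grid| = 80

remaining voxels: 80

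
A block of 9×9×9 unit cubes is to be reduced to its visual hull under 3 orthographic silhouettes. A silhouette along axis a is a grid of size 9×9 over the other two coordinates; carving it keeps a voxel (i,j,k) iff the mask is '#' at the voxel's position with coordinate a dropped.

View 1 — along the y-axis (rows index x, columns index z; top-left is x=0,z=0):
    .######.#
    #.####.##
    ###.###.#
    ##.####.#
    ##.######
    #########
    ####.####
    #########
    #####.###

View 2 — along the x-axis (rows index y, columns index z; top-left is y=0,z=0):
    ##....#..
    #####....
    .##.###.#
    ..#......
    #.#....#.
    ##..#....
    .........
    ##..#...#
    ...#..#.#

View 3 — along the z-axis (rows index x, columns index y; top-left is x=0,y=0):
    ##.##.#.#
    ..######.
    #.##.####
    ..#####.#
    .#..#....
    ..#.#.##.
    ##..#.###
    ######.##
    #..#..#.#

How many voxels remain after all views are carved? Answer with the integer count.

start: 9×9×9 = 729 voxels
after view 1 [y-axis, 70 of 81 cells solid] → remaining = 630
after view 2 [x-axis, 28 of 81 cells solid] → remaining = 221
after view 3 [z-axis, 49 of 81 cells solid] → remaining = 125

voxel count = 125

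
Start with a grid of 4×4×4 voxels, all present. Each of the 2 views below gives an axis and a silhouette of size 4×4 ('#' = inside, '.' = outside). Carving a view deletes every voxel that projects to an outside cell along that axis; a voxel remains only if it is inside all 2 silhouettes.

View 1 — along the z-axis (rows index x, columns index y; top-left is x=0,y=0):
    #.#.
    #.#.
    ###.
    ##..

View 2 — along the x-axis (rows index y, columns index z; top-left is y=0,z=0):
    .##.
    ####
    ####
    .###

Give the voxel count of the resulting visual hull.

|visual hull| = 28

start: 4×4×4 = 64 voxels
V1 z: intersect with XY mask (9 set) -- 36 left
V2 x: intersect with YZ mask (13 set) -- 28 left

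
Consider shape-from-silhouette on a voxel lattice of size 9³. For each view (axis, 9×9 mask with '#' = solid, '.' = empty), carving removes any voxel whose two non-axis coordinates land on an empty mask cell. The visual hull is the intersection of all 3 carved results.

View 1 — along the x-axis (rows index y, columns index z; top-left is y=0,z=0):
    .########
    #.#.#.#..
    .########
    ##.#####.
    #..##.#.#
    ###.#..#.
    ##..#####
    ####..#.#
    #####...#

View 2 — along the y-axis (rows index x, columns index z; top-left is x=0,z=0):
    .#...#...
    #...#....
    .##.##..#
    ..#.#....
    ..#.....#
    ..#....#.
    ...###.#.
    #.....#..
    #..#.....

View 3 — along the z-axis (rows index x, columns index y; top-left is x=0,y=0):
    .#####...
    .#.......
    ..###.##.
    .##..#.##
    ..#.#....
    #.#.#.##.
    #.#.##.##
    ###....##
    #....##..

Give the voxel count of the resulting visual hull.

initial block: 9^3 = 729
  1. axis=0 (YZ plane), |mask|=56  ⇒  voxels=504
  2. axis=1 (XZ plane), |mask|=23  ⇒  voxels=144
  3. axis=2 (XY plane), |mask|=37  ⇒  voxels=67

67 voxels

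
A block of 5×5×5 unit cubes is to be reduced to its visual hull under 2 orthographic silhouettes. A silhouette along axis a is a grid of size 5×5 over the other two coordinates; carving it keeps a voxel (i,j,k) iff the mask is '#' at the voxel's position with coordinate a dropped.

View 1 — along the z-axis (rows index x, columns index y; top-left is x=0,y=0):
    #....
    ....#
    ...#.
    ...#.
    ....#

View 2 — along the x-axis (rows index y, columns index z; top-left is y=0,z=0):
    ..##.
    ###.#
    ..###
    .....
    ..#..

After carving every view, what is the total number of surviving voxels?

4 voxels

start: 5×5×5 = 125 voxels
step 1: project along z, AND mask (5/25) → |grid| = 25
step 2: project along x, AND mask (10/25) → |grid| = 4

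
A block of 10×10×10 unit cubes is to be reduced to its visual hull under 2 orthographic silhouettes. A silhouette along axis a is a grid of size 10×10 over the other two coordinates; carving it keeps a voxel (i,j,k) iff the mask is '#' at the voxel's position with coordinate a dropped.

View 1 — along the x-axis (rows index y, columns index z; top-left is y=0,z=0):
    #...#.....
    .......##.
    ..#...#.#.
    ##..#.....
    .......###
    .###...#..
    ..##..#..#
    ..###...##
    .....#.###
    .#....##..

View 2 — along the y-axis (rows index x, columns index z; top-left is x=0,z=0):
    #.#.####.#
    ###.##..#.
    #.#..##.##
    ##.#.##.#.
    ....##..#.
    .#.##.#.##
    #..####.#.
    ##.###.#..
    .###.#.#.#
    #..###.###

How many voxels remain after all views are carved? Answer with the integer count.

remaining voxels: 183

start: 10×10×10 = 1000 voxels
step 1: project along x, AND mask (33/100) → |grid| = 330
step 2: project along y, AND mask (59/100) → |grid| = 183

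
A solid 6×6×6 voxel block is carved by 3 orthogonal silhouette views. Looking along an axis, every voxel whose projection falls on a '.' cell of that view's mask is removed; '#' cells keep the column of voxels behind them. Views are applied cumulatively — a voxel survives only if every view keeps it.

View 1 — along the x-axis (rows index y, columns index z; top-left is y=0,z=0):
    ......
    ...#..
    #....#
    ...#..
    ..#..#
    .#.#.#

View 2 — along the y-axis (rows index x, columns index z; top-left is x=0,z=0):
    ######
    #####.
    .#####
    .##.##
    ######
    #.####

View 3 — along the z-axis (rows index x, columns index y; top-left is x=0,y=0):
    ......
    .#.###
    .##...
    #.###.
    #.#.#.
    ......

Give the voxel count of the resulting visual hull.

14 voxels

initial block: 6^3 = 216
step 1: project along x, AND mask (9/36) → |grid| = 54
step 2: project along y, AND mask (31/36) → |grid| = 45
step 3: project along z, AND mask (13/36) → |grid| = 14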